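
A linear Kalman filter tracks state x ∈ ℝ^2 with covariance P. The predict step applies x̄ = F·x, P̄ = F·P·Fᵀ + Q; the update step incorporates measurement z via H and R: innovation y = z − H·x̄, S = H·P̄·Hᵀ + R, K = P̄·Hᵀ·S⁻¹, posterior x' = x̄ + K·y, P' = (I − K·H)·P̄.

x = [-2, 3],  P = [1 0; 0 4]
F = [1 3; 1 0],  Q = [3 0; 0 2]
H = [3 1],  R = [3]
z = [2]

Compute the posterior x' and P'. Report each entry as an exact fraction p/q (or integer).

x' = [547/372, -141/62]
P' = [239/372 -59/62; -59/62 90/31]

x̄ = F·x = [7, -2]
P̄ = F·P·Fᵀ + Q = [40 1; 1 3]
y = z − H·x̄ = [-17]
S = H·P̄·Hᵀ + R = [372]
K = P̄·Hᵀ·S⁻¹ = [121/372; 1/62]
x' = x̄ + K·y = [547/372, -141/62]
P' = (I − K·H)·P̄ = [239/372 -59/62; -59/62 90/31]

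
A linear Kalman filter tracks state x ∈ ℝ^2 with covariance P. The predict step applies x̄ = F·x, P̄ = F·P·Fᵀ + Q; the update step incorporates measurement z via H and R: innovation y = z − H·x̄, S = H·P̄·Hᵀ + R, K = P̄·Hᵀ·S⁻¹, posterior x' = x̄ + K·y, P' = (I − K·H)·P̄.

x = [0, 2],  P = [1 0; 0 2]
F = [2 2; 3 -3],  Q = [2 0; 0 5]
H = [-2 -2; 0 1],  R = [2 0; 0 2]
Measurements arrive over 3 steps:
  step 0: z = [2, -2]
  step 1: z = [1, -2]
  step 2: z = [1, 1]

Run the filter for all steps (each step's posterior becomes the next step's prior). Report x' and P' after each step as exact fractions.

step 0: x̄ = F·x = [4, -6]
step 0: P̄ = F·P·Fᵀ + Q = [14 -6; -6 32]
step 0: y = z − H·x̄ = [-2, 4]
step 0: S = H·P̄·Hᵀ + R = [138 -52; -52 34]
step 0: K = P̄·Hᵀ·S⁻¹ = [-214/497 -415/497; -26/497 428/497]
step 0: x' = x̄ + K·y = [108/71, -174/71]
step 0: P' = (I − K·H)·P̄ = [1044/497 -830/497; -830/497 856/497]
step 1: x̄ = F·x = [-132/71, 846/71]
step 1: P̄ = F·P·Fᵀ + Q = [1954/497 1128/497; 1128/497 34525/497]
step 1: y = z − H·x̄ = [1499/71, -988/71]
step 1: S = H·P̄·Hᵀ + R = [155934/497 -71306/497; -71306/497 35519/497]
step 1: K = P̄·Hᵀ·S⁻¹ = [-139342/456815 -265228/456815; -71306/456815 300881/456815]
step 1: x' = x̄ + K·y = [-100394/456815, -249192/456815]
step 1: P' = (I − K·H)·P̄ = [669798/456815 -530456/456815; -530456/456815 601762/456815]
step 2: x̄ = F·x = [-699172/456815, 446394/456815]
step 2: P̄ = F·P·Fᵀ + Q = [1756222/456815 408216/456815; 408216/456815 23276323/456815]
step 2: y = z − H·x̄ = [-231/2165, 10421/456815]
step 2: S = H·P̄·Hᵀ + R = [494358/2165 -224498/2165; -224498/2165 24189953/456815]
step 2: K = P̄·Hᵀ·S⁻¹ = [-93449746/305827601 -177833524/305827601; -47369078/305827601 201518063/305827601]
step 2: x' = x̄ + K·y = [-462166226/305827601, 308502221/305827601]
step 2: P' = (I − K·H)·P̄ = [449116794/305827601 -355667048/305827601; -355667048/305827601 403036126/305827601]

step 0: x' = [108/71, -174/71], P' = [1044/497 -830/497; -830/497 856/497]
step 1: x' = [-100394/456815, -249192/456815], P' = [669798/456815 -530456/456815; -530456/456815 601762/456815]
step 2: x' = [-462166226/305827601, 308502221/305827601], P' = [449116794/305827601 -355667048/305827601; -355667048/305827601 403036126/305827601]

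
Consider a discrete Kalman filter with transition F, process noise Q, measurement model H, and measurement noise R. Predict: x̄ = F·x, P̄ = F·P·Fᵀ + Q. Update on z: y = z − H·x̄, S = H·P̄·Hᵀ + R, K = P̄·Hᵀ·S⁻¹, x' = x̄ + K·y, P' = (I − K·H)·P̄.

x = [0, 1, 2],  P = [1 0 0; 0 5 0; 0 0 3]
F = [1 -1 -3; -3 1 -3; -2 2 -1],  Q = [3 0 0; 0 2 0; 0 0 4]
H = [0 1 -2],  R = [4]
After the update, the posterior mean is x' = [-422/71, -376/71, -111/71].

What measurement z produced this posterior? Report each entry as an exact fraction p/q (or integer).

z = [-2]

x̄ = F·x = [-7, -5, 0]
P̄ = F·P·Fᵀ + Q = [36 19 -3; 19 43 25; -3 25 31]
S = H·P̄·Hᵀ + R = [71]
K = P̄·Hᵀ·S⁻¹ = [25/71; -7/71; -37/71]
x' − x̄ = [75/71, -21/71, -111/71] = K·y
y = (KᵀK)⁻¹·Kᵀ·(x' − x̄) = [3]
z = y + H·x̄ = [3] + [-5] = [-2]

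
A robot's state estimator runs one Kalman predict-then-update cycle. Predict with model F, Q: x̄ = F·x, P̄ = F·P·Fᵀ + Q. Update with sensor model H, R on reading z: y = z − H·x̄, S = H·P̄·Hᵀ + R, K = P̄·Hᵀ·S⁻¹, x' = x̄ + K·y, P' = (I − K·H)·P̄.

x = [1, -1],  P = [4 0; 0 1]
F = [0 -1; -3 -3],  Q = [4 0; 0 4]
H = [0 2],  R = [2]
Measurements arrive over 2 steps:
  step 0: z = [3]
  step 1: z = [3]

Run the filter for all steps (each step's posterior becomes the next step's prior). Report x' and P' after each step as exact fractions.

step 0: x̄ = F·x = [1, 0]
step 0: P̄ = F·P·Fᵀ + Q = [5 3; 3 49]
step 0: y = z − H·x̄ = [3]
step 0: S = H·P̄·Hᵀ + R = [198]
step 0: K = P̄·Hᵀ·S⁻¹ = [1/33; 49/99]
step 0: x' = x̄ + K·y = [12/11, 49/33]
step 0: P' = (I − K·H)·P̄ = [53/11 1/33; 1/33 49/99]
step 1: x̄ = F·x = [-49/33, -85/11]
step 1: P̄ = F·P·Fᵀ + Q = [445/99 52/33; 52/33 576/11]
step 1: y = z − H·x̄ = [203/11]
step 1: S = H·P̄·Hᵀ + R = [2326/11]
step 1: K = P̄·Hᵀ·S⁻¹ = [52/3489; 576/1163]
step 1: x' = x̄ + K·y = [-1407/1163, 1643/1163]
step 1: P' = (I − K·H)·P̄ = [5173/1163 52/3489; 52/3489 576/1163]

step 0: x' = [12/11, 49/33], P' = [53/11 1/33; 1/33 49/99]
step 1: x' = [-1407/1163, 1643/1163], P' = [5173/1163 52/3489; 52/3489 576/1163]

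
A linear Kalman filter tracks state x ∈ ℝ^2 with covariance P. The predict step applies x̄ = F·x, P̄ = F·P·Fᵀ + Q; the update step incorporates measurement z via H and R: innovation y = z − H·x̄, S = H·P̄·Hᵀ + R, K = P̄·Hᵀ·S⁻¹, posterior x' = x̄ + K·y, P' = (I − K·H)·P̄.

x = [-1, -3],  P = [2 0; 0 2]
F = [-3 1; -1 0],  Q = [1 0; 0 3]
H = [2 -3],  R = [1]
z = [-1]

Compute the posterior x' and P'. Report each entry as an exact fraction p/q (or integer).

x' = [24/29, 26/29]
P' = [321/29 210/29; 210/29 281/58]

x̄ = F·x = [0, 1]
P̄ = F·P·Fᵀ + Q = [21 6; 6 5]
y = z − H·x̄ = [2]
S = H·P̄·Hᵀ + R = [58]
K = P̄·Hᵀ·S⁻¹ = [12/29; -3/58]
x' = x̄ + K·y = [24/29, 26/29]
P' = (I − K·H)·P̄ = [321/29 210/29; 210/29 281/58]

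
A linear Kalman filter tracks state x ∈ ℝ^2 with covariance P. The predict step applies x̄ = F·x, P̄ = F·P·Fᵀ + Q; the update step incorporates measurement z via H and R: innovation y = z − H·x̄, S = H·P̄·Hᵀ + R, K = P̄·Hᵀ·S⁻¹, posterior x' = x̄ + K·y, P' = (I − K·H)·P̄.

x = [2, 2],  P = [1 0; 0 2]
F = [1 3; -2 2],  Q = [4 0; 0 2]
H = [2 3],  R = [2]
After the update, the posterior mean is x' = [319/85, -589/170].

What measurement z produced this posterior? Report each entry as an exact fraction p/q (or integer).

z = [-3]

x̄ = F·x = [8, 0]
P̄ = F·P·Fᵀ + Q = [23 10; 10 14]
S = H·P̄·Hᵀ + R = [340]
K = P̄·Hᵀ·S⁻¹ = [19/85; 31/170]
x' − x̄ = [-361/85, -589/170] = K·y
y = (KᵀK)⁻¹·Kᵀ·(x' − x̄) = [-19]
z = y + H·x̄ = [-19] + [16] = [-3]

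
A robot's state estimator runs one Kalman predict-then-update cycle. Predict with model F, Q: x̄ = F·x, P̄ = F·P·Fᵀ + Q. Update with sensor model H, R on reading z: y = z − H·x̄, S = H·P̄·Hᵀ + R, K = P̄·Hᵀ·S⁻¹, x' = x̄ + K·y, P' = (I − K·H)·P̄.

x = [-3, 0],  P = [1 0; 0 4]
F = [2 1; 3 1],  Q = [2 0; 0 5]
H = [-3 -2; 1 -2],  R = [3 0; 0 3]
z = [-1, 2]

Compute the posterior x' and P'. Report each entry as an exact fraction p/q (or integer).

x' = [3804/6101, -3923/6101]
P' = [2010/6101 -870/6101; -870/6101 2562/6101]

x̄ = F·x = [-6, -9]
P̄ = F·P·Fᵀ + Q = [10 10; 10 18]
y = z − H·x̄ = [-37, -10]
S = H·P̄·Hᵀ + R = [285 82; 82 45]
K = P̄·Hᵀ·S⁻¹ = [-1430/6101 1250/6101; -838/6101 -1998/6101]
x' = x̄ + K·y = [3804/6101, -3923/6101]
P' = (I − K·H)·P̄ = [2010/6101 -870/6101; -870/6101 2562/6101]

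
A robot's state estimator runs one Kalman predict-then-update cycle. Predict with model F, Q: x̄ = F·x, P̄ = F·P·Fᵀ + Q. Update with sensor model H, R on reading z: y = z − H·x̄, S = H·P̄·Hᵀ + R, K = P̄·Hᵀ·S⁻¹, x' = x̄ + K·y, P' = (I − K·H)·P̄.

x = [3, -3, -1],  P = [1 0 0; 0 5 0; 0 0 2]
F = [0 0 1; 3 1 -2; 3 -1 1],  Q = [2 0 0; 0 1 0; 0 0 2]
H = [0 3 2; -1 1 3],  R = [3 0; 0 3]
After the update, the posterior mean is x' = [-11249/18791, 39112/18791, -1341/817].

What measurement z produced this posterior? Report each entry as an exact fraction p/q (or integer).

x̄ = F·x = [-1, 8, 11]
P̄ = F·P·Fᵀ + Q = [4 -4 2; -4 23 0; 2 0 18]
S = H·P̄·Hᵀ + R = [282 185; 185 188]
K = P̄·Hᵀ·S⁻¹ = [-1134/18791 916/18791; 7977/18791 -5151/18791; -124/817 348/817]
x' − x̄ = [7542/18791, -111216/18791, -10328/817] = K·y
y = (KᵀK)⁻¹·Kᵀ·(x' − x̄) = [-43, -45]
z = y + H·x̄ = [-43, -45] + [46, 42] = [3, -3]

z = [3, -3]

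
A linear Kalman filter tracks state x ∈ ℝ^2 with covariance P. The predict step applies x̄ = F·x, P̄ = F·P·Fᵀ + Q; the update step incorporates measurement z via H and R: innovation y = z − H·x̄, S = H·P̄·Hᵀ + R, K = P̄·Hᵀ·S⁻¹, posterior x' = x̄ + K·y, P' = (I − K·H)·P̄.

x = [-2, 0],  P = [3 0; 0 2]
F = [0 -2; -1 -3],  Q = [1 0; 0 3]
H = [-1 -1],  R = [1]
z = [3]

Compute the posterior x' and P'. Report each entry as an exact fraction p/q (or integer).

x' = [-105/58, -32/29]
P' = [81/58 -30/29; -30/29 48/29]

x̄ = F·x = [0, 2]
P̄ = F·P·Fᵀ + Q = [9 12; 12 24]
y = z − H·x̄ = [5]
S = H·P̄·Hᵀ + R = [58]
K = P̄·Hᵀ·S⁻¹ = [-21/58; -18/29]
x' = x̄ + K·y = [-105/58, -32/29]
P' = (I − K·H)·P̄ = [81/58 -30/29; -30/29 48/29]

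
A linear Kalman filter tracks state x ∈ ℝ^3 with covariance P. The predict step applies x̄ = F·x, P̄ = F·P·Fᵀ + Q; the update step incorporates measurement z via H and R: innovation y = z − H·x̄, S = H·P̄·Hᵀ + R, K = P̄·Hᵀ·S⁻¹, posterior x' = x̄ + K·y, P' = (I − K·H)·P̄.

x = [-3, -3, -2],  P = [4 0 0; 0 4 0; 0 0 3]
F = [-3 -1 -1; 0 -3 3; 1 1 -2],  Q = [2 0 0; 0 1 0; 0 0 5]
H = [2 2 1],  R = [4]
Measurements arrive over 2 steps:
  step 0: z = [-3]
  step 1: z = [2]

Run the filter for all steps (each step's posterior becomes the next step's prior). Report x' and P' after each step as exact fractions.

step 0: x' = [228/47, -379/47, 181/47], P' = [7409/329 -7957/329 1440/329; -7957/329 10240/329 -4150/329; 1440/329 -4150/329 5200/329]
step 1: x' = [-437409/245104, 500621/245104, 103413/61276], P' = [17046863/245104 -15073731/245104 -1041907/61276; -15073731/245104 14980583/245104 264567/61276; -1041907/61276 264567/61276 368291/15319]

step 0: x̄ = F·x = [14, 3, -2]
step 0: P̄ = F·P·Fᵀ + Q = [45 3 -10; 3 64 -30; -10 -30 25]
step 0: y = z − H·x̄ = [-35]
step 0: S = H·P̄·Hᵀ + R = [329]
step 0: K = P̄·Hᵀ·S⁻¹ = [86/329; 104/329; -55/329]
step 0: x' = x̄ + K·y = [228/47, -379/47, 181/47]
step 0: P' = (I − K·H)·P̄ = [7409/329 -7957/329 1440/329; -7957/329 10240/329 -4150/329; 1440/329 -4150/329 5200/329]
step 1: x̄ = F·x = [-486/47, 1680/47, -513/47]
step 1: P̄ = F·P·Fᵀ + Q = [35377/329 -69453/329 12811/329; -69453/329 213989/329 -71079/329; 12811/329 -71079/329 35020/329]
step 1: y = z − H·x̄ = [-1781/47]
step 1: S = H·P̄·Hᵀ + R = [245104/329]
step 1: K = P̄·Hᵀ·S⁻¹ = [-55341/245104; 217993/245104; -20379/61276]
step 1: x' = x̄ + K·y = [-437409/245104, 500621/245104, 103413/61276]
step 1: P' = (I − K·H)·P̄ = [17046863/245104 -15073731/245104 -1041907/61276; -15073731/245104 14980583/245104 264567/61276; -1041907/61276 264567/61276 368291/15319]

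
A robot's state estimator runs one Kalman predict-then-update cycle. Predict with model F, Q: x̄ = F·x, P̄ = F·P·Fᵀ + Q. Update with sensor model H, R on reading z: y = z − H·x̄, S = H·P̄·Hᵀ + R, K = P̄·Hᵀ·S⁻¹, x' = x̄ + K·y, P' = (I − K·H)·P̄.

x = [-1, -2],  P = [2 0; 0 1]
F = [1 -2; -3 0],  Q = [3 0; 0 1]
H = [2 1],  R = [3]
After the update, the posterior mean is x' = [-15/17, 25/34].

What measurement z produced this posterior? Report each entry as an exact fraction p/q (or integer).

z = [-2]

x̄ = F·x = [3, 3]
P̄ = F·P·Fᵀ + Q = [9 -6; -6 19]
S = H·P̄·Hᵀ + R = [34]
K = P̄·Hᵀ·S⁻¹ = [6/17; 7/34]
x' − x̄ = [-66/17, -77/34] = K·y
y = (KᵀK)⁻¹·Kᵀ·(x' − x̄) = [-11]
z = y + H·x̄ = [-11] + [9] = [-2]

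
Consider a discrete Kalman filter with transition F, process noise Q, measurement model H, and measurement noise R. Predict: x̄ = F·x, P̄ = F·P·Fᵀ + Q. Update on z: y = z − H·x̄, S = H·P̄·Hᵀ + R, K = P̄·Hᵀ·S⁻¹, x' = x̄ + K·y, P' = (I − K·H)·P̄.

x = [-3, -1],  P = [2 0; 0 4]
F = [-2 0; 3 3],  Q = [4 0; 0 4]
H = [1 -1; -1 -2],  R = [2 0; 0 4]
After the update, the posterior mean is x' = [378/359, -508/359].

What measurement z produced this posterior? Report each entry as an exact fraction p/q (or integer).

x̄ = F·x = [6, -12]
P̄ = F·P·Fᵀ + Q = [12 -12; -12 58]
S = H·P̄·Hᵀ + R = [96 116; 116 200]
K = P̄·Hᵀ·S⁻¹ = [213/359 -102/359; -121/359 -233/718]
x' − x̄ = [-1776/359, 3800/359] = K·y
y = (KᵀK)⁻¹·Kᵀ·(x' − x̄) = [-16, -16]
z = y + H·x̄ = [-16, -16] + [18, 18] = [2, 2]

z = [2, 2]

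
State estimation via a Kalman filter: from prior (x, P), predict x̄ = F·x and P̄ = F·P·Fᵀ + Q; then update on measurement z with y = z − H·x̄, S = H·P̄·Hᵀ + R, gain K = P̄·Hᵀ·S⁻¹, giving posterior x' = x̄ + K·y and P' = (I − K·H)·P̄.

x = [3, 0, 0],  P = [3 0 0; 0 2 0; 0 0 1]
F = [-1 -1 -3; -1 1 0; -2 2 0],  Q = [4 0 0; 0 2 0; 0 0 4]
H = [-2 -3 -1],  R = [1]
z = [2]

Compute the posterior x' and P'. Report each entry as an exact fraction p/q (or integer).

x̄ = F·x = [-3, -3, -6]
P̄ = F·P·Fᵀ + Q = [18 1 2; 1 7 10; 2 10 24]
y = z − H·x̄ = [-19]
S = H·P̄·Hᵀ + R = [240]
K = P̄·Hᵀ·S⁻¹ = [-41/240; -11/80; -29/120]
x' = x̄ + K·y = [59/240, -31/80, -169/120]
P' = (I − K·H)·P̄ = [2639/240 -371/80 -949/120; -371/80 197/80 81/40; -949/120 81/40 599/60]

x' = [59/240, -31/80, -169/120]
P' = [2639/240 -371/80 -949/120; -371/80 197/80 81/40; -949/120 81/40 599/60]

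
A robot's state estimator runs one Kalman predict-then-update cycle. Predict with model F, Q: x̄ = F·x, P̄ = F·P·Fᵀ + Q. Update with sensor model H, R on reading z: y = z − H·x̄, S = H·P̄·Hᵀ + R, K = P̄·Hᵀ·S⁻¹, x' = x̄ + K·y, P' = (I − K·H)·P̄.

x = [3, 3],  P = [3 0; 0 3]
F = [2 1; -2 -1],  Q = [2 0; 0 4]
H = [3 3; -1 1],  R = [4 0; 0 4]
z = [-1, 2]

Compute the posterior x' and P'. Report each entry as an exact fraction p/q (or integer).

x̄ = F·x = [9, -9]
P̄ = F·P·Fᵀ + Q = [17 -15; -15 19]
y = z − H·x̄ = [-1, 20]
S = H·P̄·Hᵀ + R = [58 6; 6 70]
K = P̄·Hᵀ·S⁻¹ = [153/1006 -473/1006; 159/1006 475/1006]
x' = x̄ + K·y = [-559/1006, 287/1006]
P' = (I − K·H)·P̄ = [524/503 -422/503; -422/503 528/503]

x' = [-559/1006, 287/1006]
P' = [524/503 -422/503; -422/503 528/503]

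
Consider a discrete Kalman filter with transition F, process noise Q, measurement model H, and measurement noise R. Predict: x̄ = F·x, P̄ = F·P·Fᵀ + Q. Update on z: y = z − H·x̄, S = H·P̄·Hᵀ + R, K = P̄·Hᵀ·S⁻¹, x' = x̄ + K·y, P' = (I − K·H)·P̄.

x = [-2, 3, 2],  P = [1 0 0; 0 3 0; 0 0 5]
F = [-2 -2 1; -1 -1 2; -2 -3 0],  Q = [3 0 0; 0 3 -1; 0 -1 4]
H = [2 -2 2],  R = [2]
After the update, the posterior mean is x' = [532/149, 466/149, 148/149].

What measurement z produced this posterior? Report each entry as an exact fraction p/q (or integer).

x̄ = F·x = [0, 3, -5]
P̄ = F·P·Fᵀ + Q = [24 18 22; 18 27 10; 22 10 35]
S = H·P̄·Hᵀ + R = [298]
K = P̄·Hᵀ·S⁻¹ = [28/149; 1/149; 47/149]
x' − x̄ = [532/149, 19/149, 893/149] = K·y
y = (KᵀK)⁻¹·Kᵀ·(x' − x̄) = [19]
z = y + H·x̄ = [19] + [-16] = [3]

z = [3]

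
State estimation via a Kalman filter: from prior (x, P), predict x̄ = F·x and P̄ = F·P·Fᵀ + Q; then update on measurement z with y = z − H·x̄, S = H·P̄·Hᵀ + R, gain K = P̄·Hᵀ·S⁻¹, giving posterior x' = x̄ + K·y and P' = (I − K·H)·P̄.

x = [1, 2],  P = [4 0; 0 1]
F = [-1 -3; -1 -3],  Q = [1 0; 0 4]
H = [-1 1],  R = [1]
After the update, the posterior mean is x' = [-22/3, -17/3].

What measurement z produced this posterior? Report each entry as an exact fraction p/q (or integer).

z = [2]

x̄ = F·x = [-7, -7]
P̄ = F·P·Fᵀ + Q = [14 13; 13 17]
S = H·P̄·Hᵀ + R = [6]
K = P̄·Hᵀ·S⁻¹ = [-1/6; 2/3]
x' − x̄ = [-1/3, 4/3] = K·y
y = (KᵀK)⁻¹·Kᵀ·(x' − x̄) = [2]
z = y + H·x̄ = [2] + [0] = [2]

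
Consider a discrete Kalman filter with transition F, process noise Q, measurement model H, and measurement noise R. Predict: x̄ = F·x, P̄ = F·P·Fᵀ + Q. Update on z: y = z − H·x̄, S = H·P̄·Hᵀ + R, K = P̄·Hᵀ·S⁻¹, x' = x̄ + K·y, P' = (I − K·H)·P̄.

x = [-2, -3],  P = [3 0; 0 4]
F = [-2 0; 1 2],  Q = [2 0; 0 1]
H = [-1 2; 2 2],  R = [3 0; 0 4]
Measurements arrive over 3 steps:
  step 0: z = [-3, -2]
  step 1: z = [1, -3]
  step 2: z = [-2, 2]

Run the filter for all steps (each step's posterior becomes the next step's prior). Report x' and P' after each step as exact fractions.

step 0: x̄ = F·x = [4, -8]
step 0: P̄ = F·P·Fᵀ + Q = [14 -6; -6 20]
step 0: y = z − H·x̄ = [17, 6]
step 0: S = H·P̄·Hᵀ + R = [121 40; 40 92]
step 0: K = P̄·Hᵀ·S⁻¹ = [-758/2383 744/2383; 778/2383 387/2383]
step 0: x' = x̄ + K·y = [1110/2383, -3516/2383]
step 0: P' = (I − K·H)·P̄ = [1750/2383 -262/2383; -262/2383 1036/2383]
step 1: x̄ = F·x = [-2220/2383, -5922/2383]
step 1: P̄ = F·P·Fᵀ + Q = [11766/2383 -2452/2383; -2452/2383 7229/2383]
step 1: y = z − H·x̄ = [12007/2383, 9135/2383]
step 1: S = H·P̄·Hᵀ + R = [57639/2383 480/2383; 480/2383 65896/2383]
step 1: K = P̄·Hᵀ·S⁻¹ = [-58090/199221 37827/132814; 58210/199221 37947/265628]
step 1: x' = x̄ + K·y = [-521555/398442, -370751/796884]
step 1: P' = (I − K·H)·P̄ = [133744/199221 -20263/199221; -20263/199221 154367/398442]
step 2: x̄ = F·x = [521555/199221, -446153/199221]
step 2: P̄ = F·P·Fᵀ + Q = [933418/199221 -186436/199221; -186436/199221 560647/199221]
step 2: y = z − H·x̄ = [338473/66407, 82546/66407]
step 2: S = H·P̄·Hᵀ + R = [1506471/66407 960/66407; 960/66407 1760552/66407]
step 2: K = P̄·Hᵀ·S⁻¹ = [-1443890/4992357 941947/3328238; 1444130/4992357 942187/6656476]
step 2: x' = x̄ + K·y = [2488908/1664119, -1960861/3328238]
step 2: P' = (I − K·H)·P̄ = [3327784/4992357 -501943/4992357; -501943/4992357 3830447/9984714]

step 0: x' = [1110/2383, -3516/2383], P' = [1750/2383 -262/2383; -262/2383 1036/2383]
step 1: x' = [-521555/398442, -370751/796884], P' = [133744/199221 -20263/199221; -20263/199221 154367/398442]
step 2: x' = [2488908/1664119, -1960861/3328238], P' = [3327784/4992357 -501943/4992357; -501943/4992357 3830447/9984714]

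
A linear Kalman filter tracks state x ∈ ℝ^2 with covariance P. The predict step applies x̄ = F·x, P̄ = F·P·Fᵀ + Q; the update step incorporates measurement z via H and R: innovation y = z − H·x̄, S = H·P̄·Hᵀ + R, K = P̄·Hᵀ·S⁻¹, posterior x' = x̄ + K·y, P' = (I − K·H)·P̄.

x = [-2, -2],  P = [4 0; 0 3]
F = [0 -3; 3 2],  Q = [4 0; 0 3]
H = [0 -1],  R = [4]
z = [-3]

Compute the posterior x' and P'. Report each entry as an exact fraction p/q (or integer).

x̄ = F·x = [6, -10]
P̄ = F·P·Fᵀ + Q = [31 -18; -18 51]
y = z − H·x̄ = [-13]
S = H·P̄·Hᵀ + R = [55]
K = P̄·Hᵀ·S⁻¹ = [18/55; -51/55]
x' = x̄ + K·y = [96/55, 113/55]
P' = (I − K·H)·P̄ = [1381/55 -72/55; -72/55 204/55]

x' = [96/55, 113/55]
P' = [1381/55 -72/55; -72/55 204/55]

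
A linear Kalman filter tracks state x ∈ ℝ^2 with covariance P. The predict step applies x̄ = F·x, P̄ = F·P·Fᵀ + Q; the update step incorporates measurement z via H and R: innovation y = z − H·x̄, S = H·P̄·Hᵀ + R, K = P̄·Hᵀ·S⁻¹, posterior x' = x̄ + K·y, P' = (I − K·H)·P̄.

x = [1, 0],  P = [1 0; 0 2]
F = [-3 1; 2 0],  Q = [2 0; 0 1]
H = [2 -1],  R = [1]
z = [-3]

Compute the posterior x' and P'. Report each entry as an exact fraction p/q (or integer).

x' = [-43/41, 79/82]
P' = [21/41 26/41; 26/41 121/82]

x̄ = F·x = [-3, 2]
P̄ = F·P·Fᵀ + Q = [13 -6; -6 5]
y = z − H·x̄ = [5]
S = H·P̄·Hᵀ + R = [82]
K = P̄·Hᵀ·S⁻¹ = [16/41; -17/82]
x' = x̄ + K·y = [-43/41, 79/82]
P' = (I − K·H)·P̄ = [21/41 26/41; 26/41 121/82]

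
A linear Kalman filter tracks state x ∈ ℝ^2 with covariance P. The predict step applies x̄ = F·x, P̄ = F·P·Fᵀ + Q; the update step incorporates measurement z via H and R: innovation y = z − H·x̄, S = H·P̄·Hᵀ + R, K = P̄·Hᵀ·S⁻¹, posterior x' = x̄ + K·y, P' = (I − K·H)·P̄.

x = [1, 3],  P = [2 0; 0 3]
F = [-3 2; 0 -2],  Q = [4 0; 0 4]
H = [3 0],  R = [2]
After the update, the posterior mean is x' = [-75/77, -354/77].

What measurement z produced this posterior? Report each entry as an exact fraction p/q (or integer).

x̄ = F·x = [3, -6]
P̄ = F·P·Fᵀ + Q = [34 -12; -12 16]
S = H·P̄·Hᵀ + R = [308]
K = P̄·Hᵀ·S⁻¹ = [51/154; -9/77]
x' − x̄ = [-306/77, 108/77] = K·y
y = (KᵀK)⁻¹·Kᵀ·(x' − x̄) = [-12]
z = y + H·x̄ = [-12] + [9] = [-3]

z = [-3]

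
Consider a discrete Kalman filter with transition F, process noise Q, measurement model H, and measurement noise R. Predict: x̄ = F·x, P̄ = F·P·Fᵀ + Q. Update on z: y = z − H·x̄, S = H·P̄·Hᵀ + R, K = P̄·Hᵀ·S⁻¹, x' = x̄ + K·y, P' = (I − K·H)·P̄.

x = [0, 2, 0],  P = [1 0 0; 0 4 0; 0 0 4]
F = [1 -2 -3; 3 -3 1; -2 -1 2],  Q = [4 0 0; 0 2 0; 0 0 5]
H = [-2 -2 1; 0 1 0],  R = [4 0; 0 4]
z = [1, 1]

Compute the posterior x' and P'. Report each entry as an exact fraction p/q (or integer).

x̄ = F·x = [-4, -6, -2]
P̄ = F·P·Fᵀ + Q = [57 15 -18; 15 51 14; -18 14 29]
y = z − H·x̄ = [-17, 7]
S = H·P̄·Hᵀ + R = [601 -118; -118 55]
K = P̄·Hᵀ·S⁻¹ = [-340/911 -481/911; -472/19131 16727/19131; 1229/6377 4260/6377]
x' = x̄ + K·y = [-1231/911, 10327/19131, -3827/6377]
P' = (I − K·H)·P̄ = [4062/911 -1924/911 2916/911; -1924/911 66908/19131 17040/6377; 2916/911 17040/6377 79820/6377]

x' = [-1231/911, 10327/19131, -3827/6377]
P' = [4062/911 -1924/911 2916/911; -1924/911 66908/19131 17040/6377; 2916/911 17040/6377 79820/6377]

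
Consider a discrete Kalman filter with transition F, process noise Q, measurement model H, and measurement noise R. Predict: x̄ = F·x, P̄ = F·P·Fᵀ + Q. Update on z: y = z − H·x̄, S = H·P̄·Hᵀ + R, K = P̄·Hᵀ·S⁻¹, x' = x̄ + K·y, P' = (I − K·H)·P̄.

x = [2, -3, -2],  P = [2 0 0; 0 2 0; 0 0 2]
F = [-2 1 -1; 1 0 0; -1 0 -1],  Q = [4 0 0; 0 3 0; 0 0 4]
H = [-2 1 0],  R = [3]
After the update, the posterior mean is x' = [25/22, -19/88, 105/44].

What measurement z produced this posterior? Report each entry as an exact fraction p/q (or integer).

x̄ = F·x = [-5, 2, 0]
P̄ = F·P·Fᵀ + Q = [16 -4 6; -4 5 -2; 6 -2 8]
S = H·P̄·Hᵀ + R = [88]
K = P̄·Hᵀ·S⁻¹ = [-9/22; 13/88; -7/44]
x' − x̄ = [135/22, -195/88, 105/44] = K·y
y = (KᵀK)⁻¹·Kᵀ·(x' − x̄) = [-15]
z = y + H·x̄ = [-15] + [12] = [-3]

z = [-3]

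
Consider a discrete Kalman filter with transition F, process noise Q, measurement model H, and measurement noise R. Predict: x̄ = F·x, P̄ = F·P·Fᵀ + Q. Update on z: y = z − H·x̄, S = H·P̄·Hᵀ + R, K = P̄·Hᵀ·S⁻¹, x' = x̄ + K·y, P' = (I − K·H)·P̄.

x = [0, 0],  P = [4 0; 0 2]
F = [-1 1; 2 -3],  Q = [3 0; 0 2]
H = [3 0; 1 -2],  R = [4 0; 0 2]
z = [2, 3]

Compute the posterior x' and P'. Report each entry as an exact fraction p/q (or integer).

x̄ = F·x = [0, 0]
P̄ = F·P·Fᵀ + Q = [9 -14; -14 36]
y = z − H·x̄ = [2, 3]
S = H·P̄·Hᵀ + R = [85 111; 111 211]
K = P̄·Hᵀ·S⁻¹ = [795/2807 74/2807; 342/2807 -1324/2807]
x' = x̄ + K·y = [1812/2807, -3288/2807]
P' = (I − K·H)·P̄ = [1060/2807 456/2807; 456/2807 1552/2807]

x' = [1812/2807, -3288/2807]
P' = [1060/2807 456/2807; 456/2807 1552/2807]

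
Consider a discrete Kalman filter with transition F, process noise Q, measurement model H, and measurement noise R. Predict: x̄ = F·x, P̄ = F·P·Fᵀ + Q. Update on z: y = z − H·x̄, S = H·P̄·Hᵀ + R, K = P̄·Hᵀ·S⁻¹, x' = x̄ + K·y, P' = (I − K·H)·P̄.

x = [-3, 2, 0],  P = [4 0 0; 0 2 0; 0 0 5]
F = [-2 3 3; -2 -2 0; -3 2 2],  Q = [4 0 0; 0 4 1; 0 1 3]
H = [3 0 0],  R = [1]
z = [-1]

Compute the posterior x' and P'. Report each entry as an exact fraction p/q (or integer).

x' = [-237/748, 263/187, 109/34]
P' = [83/748 1/187 3/34; 1/187 5200/187 235/17; 3/34 235/17 248/17]

x̄ = F·x = [12, 2, 13]
P̄ = F·P·Fᵀ + Q = [83 4 66; 4 28 17; 66 17 67]
y = z − H·x̄ = [-37]
S = H·P̄·Hᵀ + R = [748]
K = P̄·Hᵀ·S⁻¹ = [249/748; 3/187; 9/34]
x' = x̄ + K·y = [-237/748, 263/187, 109/34]
P' = (I − K·H)·P̄ = [83/748 1/187 3/34; 1/187 5200/187 235/17; 3/34 235/17 248/17]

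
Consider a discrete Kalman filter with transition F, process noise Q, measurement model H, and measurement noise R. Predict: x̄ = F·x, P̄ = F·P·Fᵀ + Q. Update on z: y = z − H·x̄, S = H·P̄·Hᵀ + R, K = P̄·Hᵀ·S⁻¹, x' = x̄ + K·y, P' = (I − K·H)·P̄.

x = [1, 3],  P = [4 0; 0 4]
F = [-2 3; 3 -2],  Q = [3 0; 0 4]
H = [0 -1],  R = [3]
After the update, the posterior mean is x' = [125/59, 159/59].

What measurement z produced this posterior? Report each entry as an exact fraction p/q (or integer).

x̄ = F·x = [7, -3]
P̄ = F·P·Fᵀ + Q = [55 -48; -48 56]
S = H·P̄·Hᵀ + R = [59]
K = P̄·Hᵀ·S⁻¹ = [48/59; -56/59]
x' − x̄ = [-288/59, 336/59] = K·y
y = (KᵀK)⁻¹·Kᵀ·(x' − x̄) = [-6]
z = y + H·x̄ = [-6] + [3] = [-3]

z = [-3]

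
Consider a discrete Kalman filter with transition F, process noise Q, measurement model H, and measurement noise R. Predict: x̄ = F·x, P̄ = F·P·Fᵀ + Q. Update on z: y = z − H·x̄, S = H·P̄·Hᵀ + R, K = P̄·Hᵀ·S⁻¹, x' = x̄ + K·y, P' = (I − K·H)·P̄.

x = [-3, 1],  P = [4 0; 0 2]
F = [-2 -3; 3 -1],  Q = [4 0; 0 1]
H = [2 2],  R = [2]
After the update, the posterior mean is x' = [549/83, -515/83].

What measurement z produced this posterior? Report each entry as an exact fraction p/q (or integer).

z = [1]

x̄ = F·x = [3, -10]
P̄ = F·P·Fᵀ + Q = [38 -18; -18 39]
S = H·P̄·Hᵀ + R = [166]
K = P̄·Hᵀ·S⁻¹ = [20/83; 21/83]
x' − x̄ = [300/83, 315/83] = K·y
y = (KᵀK)⁻¹·Kᵀ·(x' − x̄) = [15]
z = y + H·x̄ = [15] + [-14] = [1]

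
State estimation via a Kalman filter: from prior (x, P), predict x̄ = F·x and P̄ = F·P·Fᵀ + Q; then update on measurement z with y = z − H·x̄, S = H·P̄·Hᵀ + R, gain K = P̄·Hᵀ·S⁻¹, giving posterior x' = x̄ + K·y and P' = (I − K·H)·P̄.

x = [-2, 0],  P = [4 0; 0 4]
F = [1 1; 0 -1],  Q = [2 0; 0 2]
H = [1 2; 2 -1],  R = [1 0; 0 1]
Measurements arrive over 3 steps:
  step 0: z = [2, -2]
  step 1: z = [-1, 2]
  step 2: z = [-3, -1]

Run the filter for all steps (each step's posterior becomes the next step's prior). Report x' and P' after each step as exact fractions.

step 0: x' = [-546/1181, 1324/1181], P' = [230/1181 -4/1181; -4/1181 226/1181]
step 1: x' = [12124/20119, -49894/60357], P' = [3710/20119 -74/60357; -74/60357 11056/60357]
step 2: x' = [-1344624/1448579, -1218582/1448579], P' = [267004/1448579 -1734/1448579; -1734/1448579 265270/1448579]

step 0: x̄ = F·x = [-2, 0]
step 0: P̄ = F·P·Fᵀ + Q = [10 -4; -4 6]
step 0: y = z − H·x̄ = [4, 2]
step 0: S = H·P̄·Hᵀ + R = [19 -4; -4 63]
step 0: K = P̄·Hᵀ·S⁻¹ = [222/1181 464/1181; 448/1181 -234/1181]
step 0: x' = x̄ + K·y = [-546/1181, 1324/1181]
step 0: P' = (I − K·H)·P̄ = [230/1181 -4/1181; -4/1181 226/1181]
step 1: x̄ = F·x = [778/1181, -1324/1181]
step 1: P̄ = F·P·Fᵀ + Q = [2810/1181 -222/1181; -222/1181 2588/1181]
step 1: y = z − H·x̄ = [689/1181, -518/1181]
step 1: S = H·P̄·Hᵀ + R = [13455/1181 -222/1181; -222/1181 15897/1181]
step 1: K = P̄·Hᵀ·S⁻¹ = [10982/60357 22334/60357; 7346/20119 -11204/60357]
step 1: x' = x̄ + K·y = [12124/20119, -49894/60357]
step 1: P' = (I − K·H)·P̄ = [3710/20119 -74/60357; -74/60357 11056/60357]
step 2: x̄ = F·x = [-13522/60357, 49894/60357]
step 2: P̄ = F·P·Fᵀ + Q = [47584/20119 -10982/60357; -10982/60357 131770/60357]
step 2: y = z − H·x̄ = [-267337/60357, 5527/20119]
step 2: S = H·P̄·Hᵀ + R = [686261/60357 -10982/60357; -10982/60357 269021/20119]
step 2: K = P̄·Hᵀ·S⁻¹ = [263536/1448579 535742/1448579; 528806/1448579 -268738/1448579]
step 2: x' = x̄ + K·y = [-1344624/1448579, -1218582/1448579]
step 2: P' = (I − K·H)·P̄ = [267004/1448579 -1734/1448579; -1734/1448579 265270/1448579]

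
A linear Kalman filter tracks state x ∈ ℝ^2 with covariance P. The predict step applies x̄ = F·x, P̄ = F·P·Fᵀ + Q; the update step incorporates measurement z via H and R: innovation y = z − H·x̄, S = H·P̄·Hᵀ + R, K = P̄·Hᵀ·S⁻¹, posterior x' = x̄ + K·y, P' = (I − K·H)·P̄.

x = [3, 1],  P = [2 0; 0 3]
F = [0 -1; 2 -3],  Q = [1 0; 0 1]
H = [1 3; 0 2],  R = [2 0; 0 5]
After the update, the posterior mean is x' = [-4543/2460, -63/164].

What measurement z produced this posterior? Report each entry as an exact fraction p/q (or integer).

x̄ = F·x = [-1, 3]
P̄ = F·P·Fᵀ + Q = [4 9; 9 36]
S = H·P̄·Hᵀ + R = [384 234; 234 149]
K = P̄·Hᵀ·S⁻¹ = [407/2460 -57/410; 39/164 9/82]
x' − x̄ = [-2083/2460, -555/164] = K·y
y = (KᵀK)⁻¹·Kᵀ·(x' − x̄) = [-11, -7]
z = y + H·x̄ = [-11, -7] + [8, 6] = [-3, -1]

z = [-3, -1]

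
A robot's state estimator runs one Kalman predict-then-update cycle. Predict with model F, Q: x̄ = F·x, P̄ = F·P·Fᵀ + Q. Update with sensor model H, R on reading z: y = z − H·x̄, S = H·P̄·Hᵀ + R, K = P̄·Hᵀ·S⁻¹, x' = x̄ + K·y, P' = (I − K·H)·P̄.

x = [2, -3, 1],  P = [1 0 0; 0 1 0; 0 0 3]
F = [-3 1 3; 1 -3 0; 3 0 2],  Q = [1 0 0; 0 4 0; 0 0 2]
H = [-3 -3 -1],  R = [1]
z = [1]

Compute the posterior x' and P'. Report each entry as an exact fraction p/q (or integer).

x̄ = F·x = [-6, 11, 8]
P̄ = F·P·Fᵀ + Q = [38 -6 9; -6 14 3; 9 3 23]
y = z − H·x̄ = [24]
S = H·P̄·Hᵀ + R = [456]
K = P̄·Hᵀ·S⁻¹ = [-35/152; -9/152; -59/456]
x' = x̄ + K·y = [-219/19, 182/19, 93/19]
P' = (I − K·H)·P̄ = [2101/152 -1857/152 -697/152; -1857/152 1885/152 -75/152; -697/152 -75/152 7007/456]

x' = [-219/19, 182/19, 93/19]
P' = [2101/152 -1857/152 -697/152; -1857/152 1885/152 -75/152; -697/152 -75/152 7007/456]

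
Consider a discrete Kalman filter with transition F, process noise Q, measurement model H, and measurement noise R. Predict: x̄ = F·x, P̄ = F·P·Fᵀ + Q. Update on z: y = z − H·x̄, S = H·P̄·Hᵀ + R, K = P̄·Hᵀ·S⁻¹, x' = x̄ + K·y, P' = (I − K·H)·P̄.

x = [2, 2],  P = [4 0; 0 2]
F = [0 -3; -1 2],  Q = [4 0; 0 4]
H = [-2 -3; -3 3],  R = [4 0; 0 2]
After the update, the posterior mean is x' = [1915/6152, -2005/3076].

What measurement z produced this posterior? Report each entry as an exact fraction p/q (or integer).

z = [1, -3]

x̄ = F·x = [-6, 2]
P̄ = F·P·Fᵀ + Q = [22 -12; -12 16]
S = H·P̄·Hᵀ + R = [92 -48; -48 560]
K = P̄·Hᵀ·S⁻¹ = [-293/1538 -1221/6152; -147/769 411/3076]
x' − x̄ = [38827/6152, -8157/3076] = K·y
y = (KᵀK)⁻¹·Kᵀ·(x' − x̄) = [-5, -27]
z = y + H·x̄ = [-5, -27] + [6, 24] = [1, -3]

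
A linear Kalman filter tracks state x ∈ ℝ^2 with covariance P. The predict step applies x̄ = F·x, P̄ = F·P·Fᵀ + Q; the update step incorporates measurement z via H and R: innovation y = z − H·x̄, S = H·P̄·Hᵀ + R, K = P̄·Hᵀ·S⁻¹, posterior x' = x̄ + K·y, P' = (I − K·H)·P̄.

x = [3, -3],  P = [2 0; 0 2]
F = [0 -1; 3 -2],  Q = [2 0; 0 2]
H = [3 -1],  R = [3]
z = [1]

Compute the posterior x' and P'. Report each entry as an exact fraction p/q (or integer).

x̄ = F·x = [3, 15]
P̄ = F·P·Fᵀ + Q = [4 4; 4 28]
y = z − H·x̄ = [7]
S = H·P̄·Hᵀ + R = [43]
K = P̄·Hᵀ·S⁻¹ = [8/43; -16/43]
x' = x̄ + K·y = [185/43, 533/43]
P' = (I − K·H)·P̄ = [108/43 300/43; 300/43 948/43]

x' = [185/43, 533/43]
P' = [108/43 300/43; 300/43 948/43]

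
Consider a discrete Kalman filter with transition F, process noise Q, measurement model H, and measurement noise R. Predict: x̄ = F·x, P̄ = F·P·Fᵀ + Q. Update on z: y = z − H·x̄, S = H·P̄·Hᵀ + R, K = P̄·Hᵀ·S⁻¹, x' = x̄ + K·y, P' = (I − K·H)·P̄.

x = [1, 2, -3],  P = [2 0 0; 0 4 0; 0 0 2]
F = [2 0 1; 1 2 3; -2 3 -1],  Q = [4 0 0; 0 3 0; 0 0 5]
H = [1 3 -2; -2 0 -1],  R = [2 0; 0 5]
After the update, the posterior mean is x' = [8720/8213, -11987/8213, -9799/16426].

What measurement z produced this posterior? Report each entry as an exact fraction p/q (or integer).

z = [-2, -1]

x̄ = F·x = [-1, -4, 7]
P̄ = F·P·Fᵀ + Q = [14 10 -10; 10 39 14; -10 14 51]
S = H·P̄·Hᵀ + R = [503 -58; -58 72]
K = P̄·Hᵀ·S⁻¹ = [891/8213 -2671/16426; 1289/8213 -2840/8213; -3419/16426 -19653/32852]
x' − x̄ = [16933/8213, 20865/8213, -124781/16426] = K·y
y = (KᵀK)⁻¹·Kᵀ·(x' − x̄) = [25, 4]
z = y + H·x̄ = [25, 4] + [-27, -5] = [-2, -1]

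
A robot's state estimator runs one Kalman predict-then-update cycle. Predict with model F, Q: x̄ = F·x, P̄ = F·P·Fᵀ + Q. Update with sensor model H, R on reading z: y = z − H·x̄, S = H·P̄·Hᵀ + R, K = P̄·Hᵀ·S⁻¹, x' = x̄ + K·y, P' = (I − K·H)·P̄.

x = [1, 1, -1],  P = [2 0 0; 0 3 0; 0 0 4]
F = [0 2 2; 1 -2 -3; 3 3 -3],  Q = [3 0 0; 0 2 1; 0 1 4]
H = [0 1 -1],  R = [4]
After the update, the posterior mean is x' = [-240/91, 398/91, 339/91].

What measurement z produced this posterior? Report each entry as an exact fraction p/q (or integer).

z = [1]

x̄ = F·x = [0, 2, 9]
P̄ = F·P·Fᵀ + Q = [31 -36 -6; -36 52 25; -6 25 85]
S = H·P̄·Hᵀ + R = [91]
K = P̄·Hᵀ·S⁻¹ = [-30/91; 27/91; -60/91]
x' − x̄ = [-240/91, 216/91, -480/91] = K·y
y = (KᵀK)⁻¹·Kᵀ·(x' − x̄) = [8]
z = y + H·x̄ = [8] + [-7] = [1]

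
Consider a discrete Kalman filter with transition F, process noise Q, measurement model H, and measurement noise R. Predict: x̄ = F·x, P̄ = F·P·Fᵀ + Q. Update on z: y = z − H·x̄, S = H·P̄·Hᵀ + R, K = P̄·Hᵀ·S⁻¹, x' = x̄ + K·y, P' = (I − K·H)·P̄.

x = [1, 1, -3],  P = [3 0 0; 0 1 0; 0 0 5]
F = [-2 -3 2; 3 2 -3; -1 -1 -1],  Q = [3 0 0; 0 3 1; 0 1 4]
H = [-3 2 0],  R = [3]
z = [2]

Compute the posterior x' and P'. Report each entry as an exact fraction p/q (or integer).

x' = [-833/1363, 202/1363, 596/1363]
P' = [2372/1363 3198/1363 1757/1363; 3198/1363 5277/1363 2655/1363; 1757/1363 2655/1363 17550/1363]

x̄ = F·x = [-11, 14, 1]
P̄ = F·P·Fᵀ + Q = [44 -54 -1; -54 79 5; -1 5 13]
y = z − H·x̄ = [-59]
S = H·P̄·Hᵀ + R = [1363]
K = P̄·Hᵀ·S⁻¹ = [-240/1363; 320/1363; 13/1363]
x' = x̄ + K·y = [-833/1363, 202/1363, 596/1363]
P' = (I − K·H)·P̄ = [2372/1363 3198/1363 1757/1363; 3198/1363 5277/1363 2655/1363; 1757/1363 2655/1363 17550/1363]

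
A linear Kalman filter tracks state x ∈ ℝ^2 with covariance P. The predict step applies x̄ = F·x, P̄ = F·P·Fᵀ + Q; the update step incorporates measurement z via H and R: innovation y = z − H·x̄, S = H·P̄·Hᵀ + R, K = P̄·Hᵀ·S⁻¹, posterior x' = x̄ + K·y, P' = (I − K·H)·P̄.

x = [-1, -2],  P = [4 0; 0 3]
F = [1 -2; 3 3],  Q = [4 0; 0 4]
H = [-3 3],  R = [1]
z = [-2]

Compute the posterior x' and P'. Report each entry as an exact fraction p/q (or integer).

x' = [6/223, -291/446]
P' = [2939/223 5865/446; 5865/446 11803/892]

x̄ = F·x = [3, -9]
P̄ = F·P·Fᵀ + Q = [20 -6; -6 67]
y = z − H·x̄ = [34]
S = H·P̄·Hᵀ + R = [892]
K = P̄·Hᵀ·S⁻¹ = [-39/446; 219/892]
x' = x̄ + K·y = [6/223, -291/446]
P' = (I − K·H)·P̄ = [2939/223 5865/446; 5865/446 11803/892]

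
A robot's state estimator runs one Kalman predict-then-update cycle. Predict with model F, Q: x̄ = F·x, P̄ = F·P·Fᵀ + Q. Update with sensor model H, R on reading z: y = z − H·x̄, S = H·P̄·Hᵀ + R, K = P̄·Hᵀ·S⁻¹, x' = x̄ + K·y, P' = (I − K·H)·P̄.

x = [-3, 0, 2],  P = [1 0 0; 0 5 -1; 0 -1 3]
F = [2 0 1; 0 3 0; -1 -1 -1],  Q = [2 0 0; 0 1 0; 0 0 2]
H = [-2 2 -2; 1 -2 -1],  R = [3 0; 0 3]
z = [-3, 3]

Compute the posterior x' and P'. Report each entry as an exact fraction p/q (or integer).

x' = [-30714/10343, -35356/10343, 11195/10343]
P' = [59916/10343 37698/10343 -24411/10343; 37698/10343 27779/10343 -14173/10343; -24411/10343 -14173/10343 15536/10343]

x̄ = F·x = [-4, 0, 1]
P̄ = F·P·Fᵀ + Q = [9 -3 -4; -3 46 -12; -4 -12 9]
y = z − H·x̄ = [-9, 8]
S = H·P̄·Hᵀ + R = [347 -226; -226 177]
K = P̄·Hᵀ·S⁻¹ = [1462/10343 2977/10343; 2836/10343 -1229/10343; -3532/10343 -3867/10343]
x' = x̄ + K·y = [-30714/10343, -35356/10343, 11195/10343]
P' = (I − K·H)·P̄ = [59916/10343 37698/10343 -24411/10343; 37698/10343 27779/10343 -14173/10343; -24411/10343 -14173/10343 15536/10343]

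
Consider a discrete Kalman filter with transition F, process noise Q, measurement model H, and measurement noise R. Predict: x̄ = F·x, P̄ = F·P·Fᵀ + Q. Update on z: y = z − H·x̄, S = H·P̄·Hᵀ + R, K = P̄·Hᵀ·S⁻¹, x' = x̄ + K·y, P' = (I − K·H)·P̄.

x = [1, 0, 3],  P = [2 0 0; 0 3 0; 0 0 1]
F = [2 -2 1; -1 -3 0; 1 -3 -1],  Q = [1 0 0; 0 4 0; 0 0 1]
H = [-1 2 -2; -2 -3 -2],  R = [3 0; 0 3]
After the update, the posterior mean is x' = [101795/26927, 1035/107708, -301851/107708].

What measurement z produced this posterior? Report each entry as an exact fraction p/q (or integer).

x̄ = F·x = [5, -1, -2]
P̄ = F·P·Fᵀ + Q = [22 14 21; 14 33 25; 21 25 31]
S = H·P̄·Hᵀ + R = [109 132; 132 1148]
K = P̄·Hᵀ·S⁻¹ = [-6108/26927 -2300/26927; 6415/26927 -19557/107708; -3564/26927 -15155/107708]
x' − x̄ = [-32840/26927, 108743/107708, -86435/107708] = K·y
y = (KᵀK)⁻¹·Kᵀ·(x' − x̄) = [5, 1]
z = y + H·x̄ = [5, 1] + [-3, -3] = [2, -2]

z = [2, -2]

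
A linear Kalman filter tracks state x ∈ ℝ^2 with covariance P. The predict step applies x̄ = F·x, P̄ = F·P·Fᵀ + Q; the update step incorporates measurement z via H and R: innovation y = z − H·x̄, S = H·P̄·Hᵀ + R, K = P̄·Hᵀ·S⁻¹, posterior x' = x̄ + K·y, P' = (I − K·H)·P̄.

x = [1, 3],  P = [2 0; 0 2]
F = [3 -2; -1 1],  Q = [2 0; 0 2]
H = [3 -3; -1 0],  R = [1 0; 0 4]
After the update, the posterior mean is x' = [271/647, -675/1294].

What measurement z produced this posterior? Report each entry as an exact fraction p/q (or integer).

x̄ = F·x = [-3, 2]
P̄ = F·P·Fᵀ + Q = [28 -10; -10 6]
S = H·P̄·Hᵀ + R = [487 -114; -114 32]
K = P̄·Hᵀ·S⁻¹ = [114/647 -160/647; -99/647 -301/1294]
x' − x̄ = [2212/647, -3263/1294] = K·y
y = (KᵀK)⁻¹·Kᵀ·(x' − x̄) = [18, -1]
z = y + H·x̄ = [18, -1] + [-15, 3] = [3, 2]

z = [3, 2]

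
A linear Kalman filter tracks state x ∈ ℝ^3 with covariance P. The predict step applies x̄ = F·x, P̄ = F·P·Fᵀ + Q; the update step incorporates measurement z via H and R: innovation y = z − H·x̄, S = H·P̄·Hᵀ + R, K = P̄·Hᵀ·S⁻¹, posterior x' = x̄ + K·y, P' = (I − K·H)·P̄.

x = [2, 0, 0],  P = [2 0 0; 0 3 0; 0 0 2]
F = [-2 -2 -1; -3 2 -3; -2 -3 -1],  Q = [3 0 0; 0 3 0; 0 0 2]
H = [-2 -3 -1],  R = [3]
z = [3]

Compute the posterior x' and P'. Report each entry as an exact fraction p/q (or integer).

x' = [-548/785, -51/157, -115/157]
P' = [10409/785 -2226/157 2572/157; -2226/157 2562/157 -3135/157; 2572/157 -3135/157 4318/157]

x̄ = F·x = [-4, -6, -4]
P̄ = F·P·Fᵀ + Q = [25 6 28; 6 51 0; 28 0 39]
y = z − H·x̄ = [-27]
S = H·P̄·Hᵀ + R = [785]
K = P̄·Hᵀ·S⁻¹ = [-96/785; -33/157; -19/157]
x' = x̄ + K·y = [-548/785, -51/157, -115/157]
P' = (I − K·H)·P̄ = [10409/785 -2226/157 2572/157; -2226/157 2562/157 -3135/157; 2572/157 -3135/157 4318/157]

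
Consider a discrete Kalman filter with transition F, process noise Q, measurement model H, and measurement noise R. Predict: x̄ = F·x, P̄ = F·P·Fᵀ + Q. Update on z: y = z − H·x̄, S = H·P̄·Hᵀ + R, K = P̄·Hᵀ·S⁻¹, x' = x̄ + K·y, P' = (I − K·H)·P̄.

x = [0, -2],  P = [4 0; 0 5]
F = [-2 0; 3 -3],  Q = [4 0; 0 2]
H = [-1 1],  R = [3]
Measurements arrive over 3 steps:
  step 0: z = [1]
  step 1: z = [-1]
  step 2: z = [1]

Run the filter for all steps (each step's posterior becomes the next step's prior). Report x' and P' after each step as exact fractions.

step 0: x̄ = F·x = [0, 6]
step 0: P̄ = F·P·Fᵀ + Q = [20 -24; -24 83]
step 0: y = z − H·x̄ = [-5]
step 0: S = H·P̄·Hᵀ + R = [154]
step 0: K = P̄·Hᵀ·S⁻¹ = [-2/7; 107/154]
step 0: x' = x̄ + K·y = [10/7, 389/154]
step 0: P' = (I − K·H)·P̄ = [52/7 46/7; 46/7 1333/154]
step 1: x̄ = F·x = [-20/7, -507/154]
step 1: P̄ = F·P·Fᵀ + Q = [236/7 -36/7; -36/7 4385/154]
step 1: y = z − H·x̄ = [-87/154]
step 1: S = H·P̄·Hᵀ + R = [11623/154]
step 1: K = P̄·Hᵀ·S⁻¹ = [-5984/11623; 5177/11623]
step 1: x' = x̄ + K·y = [-29828/11623, -41190/11623]
step 1: P' = (I − K·H)·P̄ = [159340/11623 141388/11623; 141388/11623 156919/11623]
step 2: x̄ = F·x = [59656/11623, 34086/11623]
step 2: P̄ = F·P·Fᵀ + Q = [683852/11623 -107712/11623; -107712/11623 324593/11623]
step 2: y = z − H·x̄ = [37193/11623]
step 2: S = H·P̄·Hᵀ + R = [1258738/11623]
step 2: K = P̄·Hᵀ·S⁻¹ = [-395782/629369; 432305/1258738]
step 2: x' = x̄ + K·y = [151062/48413, 390367/96826]
step 2: P' = (I − K·H)·P̄ = [10075580/629369 8888234/629369; 8888234/629369 19073383/1258738]

step 0: x' = [10/7, 389/154], P' = [52/7 46/7; 46/7 1333/154]
step 1: x' = [-29828/11623, -41190/11623], P' = [159340/11623 141388/11623; 141388/11623 156919/11623]
step 2: x' = [151062/48413, 390367/96826], P' = [10075580/629369 8888234/629369; 8888234/629369 19073383/1258738]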